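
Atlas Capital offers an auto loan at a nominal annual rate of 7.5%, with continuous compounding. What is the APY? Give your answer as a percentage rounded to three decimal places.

With continuous compounding, EAR = e^0.075 − 1.
e^0.075 = 1.077884, so EAR = 0.077884 = 7.788%.

7.788%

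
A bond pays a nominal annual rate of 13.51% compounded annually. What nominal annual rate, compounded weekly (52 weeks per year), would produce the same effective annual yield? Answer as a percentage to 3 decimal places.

12.688%

Compounded annually, EAR = nominal = 0.135100.
Solve (1 + r/52)^52 = 1.135100: r/52 = 1.135100^(1/52) − 1 = 0.002440, so r = 0.126875 = 12.688%.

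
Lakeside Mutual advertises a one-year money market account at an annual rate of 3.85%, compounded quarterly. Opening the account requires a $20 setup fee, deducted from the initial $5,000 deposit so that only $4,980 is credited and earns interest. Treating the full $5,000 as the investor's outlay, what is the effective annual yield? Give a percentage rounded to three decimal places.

Value after one year: 4,980 × (1 + 0.0385/4)^4 = 4,980 × 1.039059 = $5,174.52.
Effective yield on the $5,000 outlay: 5,174.52 / 5,000 − 1 = 0.034903 = 3.490%.

3.490%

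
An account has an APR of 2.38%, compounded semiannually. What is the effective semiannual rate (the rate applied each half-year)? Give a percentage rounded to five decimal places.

With a nominal annual rate compounded semiannually, the periodic rate is the nominal rate divided by 2.
i = 0.0238 / 2 = 0.0119000 = 1.19000%.

1.19000%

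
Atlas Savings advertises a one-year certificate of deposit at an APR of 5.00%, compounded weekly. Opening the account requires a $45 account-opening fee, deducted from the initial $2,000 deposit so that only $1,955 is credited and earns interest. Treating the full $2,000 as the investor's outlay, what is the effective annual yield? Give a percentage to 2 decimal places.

Value after one year: 1,955 × (1 + 0.0500/52)^52 = 1,955 × 1.051246 = $2,055.19.
Effective yield on the $2,000 outlay: 2,055.19 / 2,000 − 1 = 0.027593 = 2.76%.

2.76%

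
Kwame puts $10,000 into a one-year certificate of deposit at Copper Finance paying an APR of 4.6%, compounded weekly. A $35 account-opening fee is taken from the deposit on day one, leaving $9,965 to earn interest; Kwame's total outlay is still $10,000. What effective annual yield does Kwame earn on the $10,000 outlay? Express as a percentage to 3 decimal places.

4.339%

Value after one year: 9,965 × (1 + 0.046/52)^52 = 9,965 × 1.047053 = $10,433.88.
Effective yield on the $10,000 outlay: 10,433.88 / 10,000 − 1 = 0.043388 = 4.339%.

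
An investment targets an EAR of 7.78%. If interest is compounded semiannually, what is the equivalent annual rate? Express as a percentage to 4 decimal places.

(1 + r/2)^2 − 1 = 0.0778, so 1 + r/2 = 1.0778^(1/2).
r/2 = 0.038171, so r = 0.076343 = 7.6343%.

7.6343%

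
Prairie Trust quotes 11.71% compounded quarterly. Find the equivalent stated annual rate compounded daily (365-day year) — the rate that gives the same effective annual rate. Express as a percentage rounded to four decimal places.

EAR = (1 + 0.1171/4)^4 − 1 = 0.122343.
Solve (1 + r/365)^365 = 1.122343: r/365 = 1.122343^(1/365) − 1 = 0.000316, so r = 0.115437 = 11.5437%.

11.5437%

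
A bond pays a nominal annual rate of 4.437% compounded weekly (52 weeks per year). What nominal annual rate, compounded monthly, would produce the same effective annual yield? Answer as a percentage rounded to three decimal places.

EAR = (1 + 0.04437/52)^52 − 1 = 0.045349.
Solve (1 + r/12)^12 = 1.045349: r/12 = 1.045349^(1/12) − 1 = 0.003703, so r = 0.044433 = 4.443%.

4.443%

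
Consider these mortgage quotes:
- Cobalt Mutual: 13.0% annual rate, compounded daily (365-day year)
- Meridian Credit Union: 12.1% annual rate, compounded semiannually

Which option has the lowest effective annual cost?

Meridian Credit Union

Cobalt Mutual: (1 + 0.130/365)^365 − 1 = 13.880%
Meridian Credit Union: (1 + 0.121/2)^2 − 1 = 12.466%
The lowest effective annual rate is Meridian Credit Union at 12.466%.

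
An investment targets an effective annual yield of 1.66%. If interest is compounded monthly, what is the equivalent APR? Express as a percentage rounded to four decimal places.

(1 + r/12)^12 − 1 = 0.0166, so 1 + r/12 = 1.0166^(1/12).
r/12 = 0.001373, so r = 0.016475 = 1.6475%.

1.6475%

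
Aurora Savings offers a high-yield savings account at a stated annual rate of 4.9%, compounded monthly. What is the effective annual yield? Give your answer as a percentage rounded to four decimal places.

5.0116%

EAR = (1 + 0.049/12)^12 − 1.
= 1.050116 − 1 = 5.0116%.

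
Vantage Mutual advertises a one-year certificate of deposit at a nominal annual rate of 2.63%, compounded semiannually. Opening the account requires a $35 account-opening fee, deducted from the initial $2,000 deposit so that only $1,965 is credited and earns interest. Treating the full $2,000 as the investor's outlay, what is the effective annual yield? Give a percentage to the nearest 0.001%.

Value after one year: 1,965 × (1 + 0.0263/2)^2 = 1,965 × 1.026473 = $2,017.02.
Effective yield on the $2,000 outlay: 2,017.02 / 2,000 − 1 = 0.008510 = 0.851%.

0.851%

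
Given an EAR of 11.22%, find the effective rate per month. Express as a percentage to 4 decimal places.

0.8901%

The per-month rate i satisfies (1 + i)^12 = 1 + 0.1122.
i = 1.1122^(1/12) − 1 = 0.0089011 = 0.8901%.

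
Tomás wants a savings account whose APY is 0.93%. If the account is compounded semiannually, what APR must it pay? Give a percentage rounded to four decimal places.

(1 + r/2)^2 − 1 = 0.0093, so 1 + r/2 = 1.0093^(1/2).
r/2 = 0.004639, so r = 0.009278 = 0.9278%.

0.9278%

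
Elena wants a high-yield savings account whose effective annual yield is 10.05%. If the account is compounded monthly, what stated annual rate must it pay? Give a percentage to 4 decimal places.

(1 + r/12)^12 − 1 = 0.1005, so 1 + r/12 = 1.1005^(1/12).
r/12 = 0.008012, so r = 0.096148 = 9.6148%.

9.6148%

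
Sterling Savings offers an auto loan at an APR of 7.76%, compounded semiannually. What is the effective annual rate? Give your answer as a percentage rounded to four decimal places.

EAR = (1 + 0.0776/2)^2 − 1.
= (1 + 0.038800)^2 − 1 = 1.079105 − 1 = 7.9105%.

7.9105%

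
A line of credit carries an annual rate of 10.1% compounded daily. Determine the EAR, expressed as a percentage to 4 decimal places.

10.6261%

EAR = (1 + 0.101/365)^365 − 1.
= (1 + 0.000277)^365 − 1 = 1.106261 − 1 = 10.6261%.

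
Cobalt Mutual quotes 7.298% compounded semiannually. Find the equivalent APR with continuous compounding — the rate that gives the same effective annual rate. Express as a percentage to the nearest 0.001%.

7.168%

EAR = (1 + 0.07298/2)^2 − 1 = 0.074312.
Equivalent continuous rate: r = ln(1 + 0.074312) = 0.071680 = 7.168%.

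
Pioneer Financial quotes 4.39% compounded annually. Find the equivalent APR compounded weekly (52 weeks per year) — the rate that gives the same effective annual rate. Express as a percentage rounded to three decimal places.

Compounded annually, EAR = nominal = 0.043900.
Solve (1 + r/52)^52 = 1.043900: r/52 = 1.043900^(1/52) − 1 = 0.000827, so r = 0.042981 = 4.298%.

4.298%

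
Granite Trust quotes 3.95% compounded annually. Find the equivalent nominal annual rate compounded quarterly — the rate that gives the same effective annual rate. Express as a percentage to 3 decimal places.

3.893%

Compounded annually, EAR = nominal = 0.039500.
Solve (1 + r/4)^4 = 1.039500: r/4 = 1.039500^(1/4) − 1 = 0.009732, so r = 0.038928 = 3.893%.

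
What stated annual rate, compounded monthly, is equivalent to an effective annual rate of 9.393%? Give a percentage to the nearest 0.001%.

9.011%

(1 + r/12)^12 − 1 = 0.09393, so 1 + r/12 = 1.09393^(1/12).
r/12 = 0.007509, so r = 0.090113 = 9.011%.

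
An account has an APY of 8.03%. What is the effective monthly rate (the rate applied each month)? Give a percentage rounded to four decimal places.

The per-month rate i satisfies (1 + i)^12 = 1 + 0.0803.
i = 1.0803^(1/12) − 1 = 0.0064573 = 0.6457%.

0.6457%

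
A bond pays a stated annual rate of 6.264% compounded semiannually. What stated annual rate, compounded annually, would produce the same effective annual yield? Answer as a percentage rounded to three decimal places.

EAR = (1 + 0.06264/2)^2 − 1 = 0.063621.
Compounded annually, the equivalent nominal rate is the EAR itself: 6.362%.

6.362%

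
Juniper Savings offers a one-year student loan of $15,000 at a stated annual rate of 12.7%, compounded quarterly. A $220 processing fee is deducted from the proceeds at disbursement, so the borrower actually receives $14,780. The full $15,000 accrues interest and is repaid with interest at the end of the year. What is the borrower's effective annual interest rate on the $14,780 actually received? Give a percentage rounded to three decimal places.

15.004%

Amount owed after one year: 15,000 × (1 + 0.127/4)^4 = 15,000 × 1.133177 = $16,997.66.
Effective rate on net proceeds: 16,997.66 / 14,780 − 1 = 0.150045 = 15.004%.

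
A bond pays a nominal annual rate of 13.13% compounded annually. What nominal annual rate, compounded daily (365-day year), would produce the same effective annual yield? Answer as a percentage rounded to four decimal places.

12.3388%

Compounded annually, EAR = nominal = 0.131300.
Solve (1 + r/365)^365 = 1.131300: r/365 = 1.131300^(1/365) − 1 = 0.000338, so r = 0.123388 = 12.3388%.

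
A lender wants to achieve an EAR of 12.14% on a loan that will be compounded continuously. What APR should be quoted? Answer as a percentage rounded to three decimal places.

11.458%

Continuous: nominal r satisfies e^r − 1 = 0.1214.
r = ln(1 + 0.1214) = ln(1.1214) = 0.114578 = 11.458%.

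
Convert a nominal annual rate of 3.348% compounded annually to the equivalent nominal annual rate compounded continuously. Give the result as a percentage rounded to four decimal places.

3.2932%

Compounded annually, EAR = nominal = 0.033480.
Equivalent continuous rate: r = ln(1 + 0.033480) = 0.032932 = 3.2932%.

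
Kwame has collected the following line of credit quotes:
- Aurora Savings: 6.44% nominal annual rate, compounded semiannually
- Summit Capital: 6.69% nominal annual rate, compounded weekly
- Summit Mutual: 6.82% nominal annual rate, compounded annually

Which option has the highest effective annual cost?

Aurora Savings: (1 + 0.0644/2)^2 − 1 = 6.544%
Summit Capital: (1 + 0.0669/52)^52 − 1 = 6.914%
Summit Mutual: compounded annually, EAR = 6.820%
The highest effective annual rate is Summit Capital at 6.914%.

Summit Capital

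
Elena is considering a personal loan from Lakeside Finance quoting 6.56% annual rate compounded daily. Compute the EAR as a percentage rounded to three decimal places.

EAR = (1 + 0.0656/365)^365 − 1.
= 1.067793 − 1 = 6.779%.

6.779%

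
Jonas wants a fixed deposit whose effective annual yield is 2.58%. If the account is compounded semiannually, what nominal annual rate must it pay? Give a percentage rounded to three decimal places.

(1 + r/2)^2 − 1 = 0.0258, so 1 + r/2 = 1.0258^(1/2).
r/2 = 0.012818, so r = 0.025636 = 2.564%.

2.564%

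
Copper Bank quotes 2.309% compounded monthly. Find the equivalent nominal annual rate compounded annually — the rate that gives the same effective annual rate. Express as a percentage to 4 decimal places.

2.3336%

EAR = (1 + 0.02309/12)^12 − 1 = 0.023336.
Compounded annually, the equivalent nominal rate is the EAR itself: 2.3336%.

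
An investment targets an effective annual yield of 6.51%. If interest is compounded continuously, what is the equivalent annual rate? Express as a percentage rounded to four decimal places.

Continuous: nominal r satisfies e^r − 1 = 0.0651.
r = ln(1 + 0.0651) = ln(1.0651) = 0.063069 = 6.3069%.

6.3069%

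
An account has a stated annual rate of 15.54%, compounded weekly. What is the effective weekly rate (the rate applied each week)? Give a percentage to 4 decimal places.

0.2988%

With a nominal annual rate compounded weekly, the periodic rate is the nominal rate divided by 52.
i = 0.1554 / 52 = 0.0029885 = 0.2988%.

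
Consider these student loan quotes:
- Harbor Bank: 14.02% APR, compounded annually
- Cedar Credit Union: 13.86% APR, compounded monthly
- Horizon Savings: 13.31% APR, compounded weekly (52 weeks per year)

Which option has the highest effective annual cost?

Cedar Credit Union

Harbor Bank: compounded annually, EAR = 14.020%
Cedar Credit Union: (1 + 0.1386/12)^12 − 1 = 14.775%
Horizon Savings: (1 + 0.1331/52)^52 − 1 = 14.217%
The highest effective annual rate is Cedar Credit Union at 14.775%.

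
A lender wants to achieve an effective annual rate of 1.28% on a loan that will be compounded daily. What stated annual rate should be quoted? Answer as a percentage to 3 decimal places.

(1 + r/365)^365 − 1 = 0.0128, so 1 + r/365 = 1.0128^(1/365).
r/365 = 0.000035, so r = 0.012719 = 1.272%.

1.272%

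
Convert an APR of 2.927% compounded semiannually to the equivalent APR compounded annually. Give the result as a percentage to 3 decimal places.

2.948%

EAR = (1 + 0.02927/2)^2 − 1 = 0.029484.
Compounded annually, the equivalent nominal rate is the EAR itself: 2.948%.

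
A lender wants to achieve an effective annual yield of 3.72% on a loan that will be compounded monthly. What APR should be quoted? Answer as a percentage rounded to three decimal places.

(1 + r/12)^12 − 1 = 0.0372, so 1 + r/12 = 1.0372^(1/12).
r/12 = 0.003048, so r = 0.036580 = 3.658%.

3.658%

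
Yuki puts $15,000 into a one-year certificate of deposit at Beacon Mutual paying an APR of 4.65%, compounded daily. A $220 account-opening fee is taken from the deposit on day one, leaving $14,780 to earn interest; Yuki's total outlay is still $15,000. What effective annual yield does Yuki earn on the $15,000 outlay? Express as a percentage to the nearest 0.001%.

3.223%

Value after one year: 14,780 × (1 + 0.0465/365)^365 = 14,780 × 1.047595 = $15,483.45.
Effective yield on the $15,000 outlay: 15,483.45 / 15,000 − 1 = 0.032230 = 3.223%.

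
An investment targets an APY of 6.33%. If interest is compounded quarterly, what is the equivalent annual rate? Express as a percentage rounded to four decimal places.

6.1851%

(1 + r/4)^4 − 1 = 0.0633, so 1 + r/4 = 1.0633^(1/4).
r/4 = 0.015463, so r = 0.061851 = 6.1851%.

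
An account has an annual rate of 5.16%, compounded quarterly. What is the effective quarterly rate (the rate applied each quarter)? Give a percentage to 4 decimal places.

1.2900%

With a nominal annual rate compounded quarterly, the periodic rate is the nominal rate divided by 4.
i = 0.0516 / 4 = 0.0129000 = 1.2900%.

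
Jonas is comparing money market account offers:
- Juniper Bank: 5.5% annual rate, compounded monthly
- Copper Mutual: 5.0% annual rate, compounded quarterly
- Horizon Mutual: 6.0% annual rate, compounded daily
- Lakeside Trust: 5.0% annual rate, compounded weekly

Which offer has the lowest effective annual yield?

Copper Mutual

Juniper Bank: (1 + 0.055/12)^12 − 1 = 5.641%
Copper Mutual: (1 + 0.050/4)^4 − 1 = 5.095%
Horizon Mutual: (1 + 0.060/365)^365 − 1 = 6.183%
Lakeside Trust: (1 + 0.050/52)^52 − 1 = 5.125%
The lowest effective annual rate is Copper Mutual at 5.095%.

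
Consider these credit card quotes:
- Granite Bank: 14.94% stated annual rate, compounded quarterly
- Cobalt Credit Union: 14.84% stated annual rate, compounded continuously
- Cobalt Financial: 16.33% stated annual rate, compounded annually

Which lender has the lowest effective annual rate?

Granite Bank

Granite Bank: (1 + 0.1494/4)^4 − 1 = 15.798%
Cobalt Credit Union: e^0.1484 − 1 = 15.998%
Cobalt Financial: compounded annually, EAR = 16.330%
The lowest effective annual rate is Granite Bank at 15.798%.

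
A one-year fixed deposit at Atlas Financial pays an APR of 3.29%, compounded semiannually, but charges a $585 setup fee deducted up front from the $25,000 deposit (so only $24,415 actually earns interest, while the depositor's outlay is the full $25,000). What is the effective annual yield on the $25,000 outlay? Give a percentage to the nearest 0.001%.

0.899%

Value after one year: 24,415 × (1 + 0.0329/2)^2 = 24,415 × 1.033171 = $25,224.86.
Effective yield on the $25,000 outlay: 25,224.86 / 25,000 − 1 = 0.008994 = 0.899%.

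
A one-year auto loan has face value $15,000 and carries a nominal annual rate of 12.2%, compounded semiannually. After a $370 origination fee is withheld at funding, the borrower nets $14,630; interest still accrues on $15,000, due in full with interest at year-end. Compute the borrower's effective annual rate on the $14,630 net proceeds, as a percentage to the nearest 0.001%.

Amount owed after one year: 15,000 × (1 + 0.122/2)^2 = 15,000 × 1.125721 = $16,885.81.
Effective rate on net proceeds: 16,885.81 / 14,630 − 1 = 0.154191 = 15.419%.

15.419%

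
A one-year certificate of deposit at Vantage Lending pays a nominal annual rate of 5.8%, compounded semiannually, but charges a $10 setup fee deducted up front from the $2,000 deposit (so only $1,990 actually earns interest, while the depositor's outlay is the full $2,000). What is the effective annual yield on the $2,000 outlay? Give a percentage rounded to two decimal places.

5.35%

Value after one year: 1,990 × (1 + 0.058/2)^2 = 1,990 × 1.058841 = $2,107.09.
Effective yield on the $2,000 outlay: 2,107.09 / 2,000 − 1 = 0.053547 = 5.35%.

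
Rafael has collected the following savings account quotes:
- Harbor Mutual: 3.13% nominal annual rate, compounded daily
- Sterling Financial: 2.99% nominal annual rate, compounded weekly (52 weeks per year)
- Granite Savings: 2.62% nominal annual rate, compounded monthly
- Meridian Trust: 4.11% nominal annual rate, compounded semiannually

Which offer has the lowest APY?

Harbor Mutual: (1 + 0.0313/365)^365 − 1 = 3.179%
Sterling Financial: (1 + 0.0299/52)^52 − 1 = 3.034%
Granite Savings: (1 + 0.0262/12)^12 − 1 = 2.652%
Meridian Trust: (1 + 0.0411/2)^2 − 1 = 4.152%
The lowest effective annual rate is Granite Savings at 2.652%.

Granite Savings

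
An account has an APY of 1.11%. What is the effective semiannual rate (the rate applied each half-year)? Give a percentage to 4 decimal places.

0.5535%

The per-half-year rate i satisfies (1 + i)^2 = 1 + 0.0111.
i = 1.0111^(1/2) − 1 = 0.0055347 = 0.5535%.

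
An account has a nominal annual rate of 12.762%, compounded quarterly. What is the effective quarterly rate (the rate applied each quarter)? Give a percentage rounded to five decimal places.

3.19050%

With a nominal annual rate compounded quarterly, the periodic rate is the nominal rate divided by 4.
i = 0.12762 / 4 = 0.0319050 = 3.19050%.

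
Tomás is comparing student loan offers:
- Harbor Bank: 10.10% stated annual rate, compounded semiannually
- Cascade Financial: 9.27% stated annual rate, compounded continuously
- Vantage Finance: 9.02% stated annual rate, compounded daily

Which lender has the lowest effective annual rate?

Harbor Bank: (1 + 0.1010/2)^2 − 1 = 10.355%
Cascade Financial: e^0.0927 − 1 = 9.713%
Vantage Finance: (1 + 0.0902/365)^365 − 1 = 9.438%
The lowest effective annual rate is Vantage Finance at 9.438%.

Vantage Finance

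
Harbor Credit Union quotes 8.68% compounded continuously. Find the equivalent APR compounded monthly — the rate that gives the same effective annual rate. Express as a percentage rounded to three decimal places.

8.711%

EAR under continuous compounding: e^0.0868 − 1 = 0.090679.
Solve (1 + r/12)^12 = 1.090679: r/12 = 1.090679^(1/12) − 1 = 0.007260, so r = 0.087115 = 8.711%.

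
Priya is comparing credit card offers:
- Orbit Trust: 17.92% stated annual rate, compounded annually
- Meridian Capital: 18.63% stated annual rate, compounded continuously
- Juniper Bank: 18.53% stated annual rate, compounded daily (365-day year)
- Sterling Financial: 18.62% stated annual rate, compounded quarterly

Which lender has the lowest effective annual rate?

Orbit Trust: compounded annually, EAR = 17.920%
Meridian Capital: e^0.1863 − 1 = 20.478%
Juniper Bank: (1 + 0.1853/365)^365 − 1 = 20.352%
Sterling Financial: (1 + 0.1862/4)^4 − 1 = 19.961%
The lowest effective annual rate is Orbit Trust at 17.920%.

Orbit Trust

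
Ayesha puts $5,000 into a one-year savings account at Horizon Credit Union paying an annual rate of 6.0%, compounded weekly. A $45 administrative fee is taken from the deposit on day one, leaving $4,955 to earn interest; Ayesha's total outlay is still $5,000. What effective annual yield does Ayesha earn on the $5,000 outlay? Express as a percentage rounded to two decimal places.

5.22%

Value after one year: 4,955 × (1 + 0.060/52)^52 = 4,955 × 1.061800 = $5,261.22.
Effective yield on the $5,000 outlay: 5,261.22 / 5,000 − 1 = 0.052244 = 5.22%.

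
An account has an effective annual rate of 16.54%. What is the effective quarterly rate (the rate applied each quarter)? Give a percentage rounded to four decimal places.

The per-quarter rate i satisfies (1 + i)^4 = 1 + 0.1654.
i = 1.1654^(1/4) − 1 = 0.0390077 = 3.9008%.

3.9008%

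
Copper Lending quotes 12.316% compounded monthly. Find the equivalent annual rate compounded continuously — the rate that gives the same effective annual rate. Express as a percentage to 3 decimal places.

EAR = (1 + 0.12316/12)^12 − 1 = 0.130356.
Equivalent continuous rate: r = ln(1 + 0.130356) = 0.122532 = 12.253%.

12.253%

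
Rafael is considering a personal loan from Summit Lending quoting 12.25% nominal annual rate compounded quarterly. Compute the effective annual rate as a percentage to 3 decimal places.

EAR = (1 + 0.1225/4)^4 − 1.
= (1 + 0.030625)^4 − 1 = 1.128243 − 1 = 12.824%.

12.824%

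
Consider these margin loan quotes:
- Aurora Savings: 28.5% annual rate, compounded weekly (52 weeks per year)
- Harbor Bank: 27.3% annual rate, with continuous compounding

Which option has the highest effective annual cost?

Aurora Savings

Aurora Savings: (1 + 0.285/52)^52 − 1 = 32.873%
Harbor Bank: e^0.273 − 1 = 31.390%
The highest effective annual rate is Aurora Savings at 32.873%.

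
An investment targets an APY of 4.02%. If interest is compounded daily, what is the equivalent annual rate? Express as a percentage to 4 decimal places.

3.9415%

(1 + r/365)^365 − 1 = 0.0402, so 1 + r/365 = 1.0402^(1/365).
r/365 = 0.000108, so r = 0.039415 = 3.9415%.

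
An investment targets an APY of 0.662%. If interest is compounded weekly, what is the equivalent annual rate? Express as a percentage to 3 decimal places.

0.660%

(1 + r/52)^52 − 1 = 0.00662, so 1 + r/52 = 1.00662^(1/52).
r/52 = 0.000127, so r = 0.006599 = 0.660%.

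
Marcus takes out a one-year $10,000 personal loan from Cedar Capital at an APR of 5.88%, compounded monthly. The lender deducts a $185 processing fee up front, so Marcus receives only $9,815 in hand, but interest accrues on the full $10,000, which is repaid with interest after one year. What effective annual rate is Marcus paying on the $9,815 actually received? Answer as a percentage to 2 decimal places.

8.04%

Amount owed after one year: 10,000 × (1 + 0.0588/12)^12 = 10,000 × 1.060411 = $10,604.11.
Effective rate on net proceeds: 10,604.11 / 9,815 − 1 = 0.080398 = 8.04%.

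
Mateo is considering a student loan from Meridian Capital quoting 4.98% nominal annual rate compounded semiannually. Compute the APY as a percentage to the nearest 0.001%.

5.042%

EAR = (1 + 0.0498/2)^2 − 1.
= 1.050420 − 1 = 5.042%.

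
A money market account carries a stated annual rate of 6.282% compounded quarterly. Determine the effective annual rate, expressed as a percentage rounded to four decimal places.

EAR = (1 + 0.06282/4)^4 − 1.
= (1 + 0.015705)^4 − 1 = 1.064315 − 1 = 6.4315%.

6.4315%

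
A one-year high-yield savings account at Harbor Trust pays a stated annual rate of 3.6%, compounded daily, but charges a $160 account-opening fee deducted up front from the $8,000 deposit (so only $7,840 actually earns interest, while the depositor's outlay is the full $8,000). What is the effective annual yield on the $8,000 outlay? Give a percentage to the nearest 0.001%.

1.592%

Value after one year: 7,840 × (1 + 0.036/365)^365 = 7,840 × 1.036654 = $8,127.37.
Effective yield on the $8,000 outlay: 8,127.37 / 8,000 − 1 = 0.015921 = 1.592%.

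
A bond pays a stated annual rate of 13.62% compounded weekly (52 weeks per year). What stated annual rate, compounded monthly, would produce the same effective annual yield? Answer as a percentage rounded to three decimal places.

EAR = (1 + 0.1362/52)^52 − 1 = 0.145707.
Solve (1 + r/12)^12 = 1.145707: r/12 = 1.145707^(1/12) − 1 = 0.011400, so r = 0.136796 = 13.680%.

13.680%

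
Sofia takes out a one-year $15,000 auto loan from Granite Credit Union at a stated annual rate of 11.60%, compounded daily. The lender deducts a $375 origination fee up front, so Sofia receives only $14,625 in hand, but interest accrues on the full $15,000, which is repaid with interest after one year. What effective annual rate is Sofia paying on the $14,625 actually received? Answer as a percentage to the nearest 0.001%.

Amount owed after one year: 15,000 × (1 + 0.1160/365)^365 = 15,000 × 1.122975 = $16,844.63.
Effective rate on net proceeds: 16,844.63 / 14,625 − 1 = 0.151769 = 15.177%.

15.177%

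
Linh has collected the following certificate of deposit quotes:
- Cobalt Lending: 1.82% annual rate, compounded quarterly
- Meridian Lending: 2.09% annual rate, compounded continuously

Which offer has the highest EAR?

Meridian Lending

Cobalt Lending: (1 + 0.0182/4)^4 − 1 = 1.832%
Meridian Lending: e^0.0209 − 1 = 2.112%
The highest effective annual rate is Meridian Lending at 2.112%.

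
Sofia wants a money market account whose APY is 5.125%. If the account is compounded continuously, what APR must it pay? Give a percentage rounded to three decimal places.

Continuous: nominal r satisfies e^r − 1 = 0.05125.
r = ln(1 + 0.05125) = ln(1.05125) = 0.049980 = 4.998%.

4.998%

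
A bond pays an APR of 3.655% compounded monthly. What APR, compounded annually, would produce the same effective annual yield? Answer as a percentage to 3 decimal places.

3.717%

EAR = (1 + 0.03655/12)^12 − 1 = 0.037169.
Compounded annually, the equivalent nominal rate is the EAR itself: 3.717%.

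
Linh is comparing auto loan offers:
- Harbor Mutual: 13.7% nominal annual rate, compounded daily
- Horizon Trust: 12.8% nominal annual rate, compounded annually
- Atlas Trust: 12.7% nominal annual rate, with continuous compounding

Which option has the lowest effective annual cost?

Horizon Trust

Harbor Mutual: (1 + 0.137/365)^365 − 1 = 14.680%
Horizon Trust: compounded annually, EAR = 12.800%
Atlas Trust: e^0.127 − 1 = 13.542%
The lowest effective annual rate is Horizon Trust at 12.800%.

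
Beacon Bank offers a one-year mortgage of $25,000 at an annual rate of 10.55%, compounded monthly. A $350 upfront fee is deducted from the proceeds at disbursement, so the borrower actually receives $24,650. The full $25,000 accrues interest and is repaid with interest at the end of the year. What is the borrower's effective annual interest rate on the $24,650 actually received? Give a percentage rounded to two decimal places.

12.65%

Amount owed after one year: 25,000 × (1 + 0.1055/12)^12 = 25,000 × 1.110754 = $27,768.85.
Effective rate on net proceeds: 27,768.85 / 24,650 − 1 = 0.126525 = 12.65%.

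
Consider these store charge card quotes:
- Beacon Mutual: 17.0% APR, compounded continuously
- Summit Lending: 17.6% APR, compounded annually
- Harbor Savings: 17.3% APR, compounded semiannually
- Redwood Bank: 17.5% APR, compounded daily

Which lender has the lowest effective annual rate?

Beacon Mutual: e^0.170 − 1 = 18.530%
Summit Lending: compounded annually, EAR = 17.600%
Harbor Savings: (1 + 0.173/2)^2 − 1 = 18.048%
Redwood Bank: (1 + 0.175/365)^365 − 1 = 19.120%
The lowest effective annual rate is Summit Lending at 17.600%.

Summit Lending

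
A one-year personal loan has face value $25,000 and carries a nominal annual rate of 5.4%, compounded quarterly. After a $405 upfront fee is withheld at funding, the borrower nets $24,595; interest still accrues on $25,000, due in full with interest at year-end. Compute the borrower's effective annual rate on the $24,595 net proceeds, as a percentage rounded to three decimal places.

7.248%

Amount owed after one year: 25,000 × (1 + 0.054/4)^4 = 25,000 × 1.055103 = $26,377.58.
Effective rate on net proceeds: 26,377.58 / 24,595 − 1 = 0.072478 = 7.248%.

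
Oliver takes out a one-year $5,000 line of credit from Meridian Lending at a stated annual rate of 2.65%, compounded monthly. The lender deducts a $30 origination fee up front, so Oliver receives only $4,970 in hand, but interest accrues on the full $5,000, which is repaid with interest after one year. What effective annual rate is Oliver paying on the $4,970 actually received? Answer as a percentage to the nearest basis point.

Amount owed after one year: 5,000 × (1 + 0.0265/12)^12 = 5,000 × 1.026824 = $5,134.12.
Effective rate on net proceeds: 5,134.12 / 4,970 − 1 = 0.033022 = 3.30%.

3.30%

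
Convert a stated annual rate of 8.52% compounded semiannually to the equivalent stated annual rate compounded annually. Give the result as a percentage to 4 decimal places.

EAR = (1 + 0.0852/2)^2 − 1 = 0.087015.
Compounded annually, the equivalent nominal rate is the EAR itself: 8.7015%.

8.7015%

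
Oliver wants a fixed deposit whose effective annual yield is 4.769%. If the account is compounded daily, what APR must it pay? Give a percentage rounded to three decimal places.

(1 + r/365)^365 − 1 = 0.04769, so 1 + r/365 = 1.04769^(1/365).
r/365 = 0.000128, so r = 0.046591 = 4.659%.

4.659%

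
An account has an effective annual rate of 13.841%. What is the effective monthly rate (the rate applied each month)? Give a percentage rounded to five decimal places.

1.08613%

The per-month rate i satisfies (1 + i)^12 = 1 + 0.13841.
i = 1.13841^(1/12) − 1 = 0.0108613 = 1.08613%.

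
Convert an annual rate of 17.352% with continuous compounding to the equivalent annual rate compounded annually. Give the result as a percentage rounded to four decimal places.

18.9484%

EAR under continuous compounding: e^0.17352 − 1 = 0.189484.
Compounded annually, the equivalent nominal rate is the EAR itself: 18.9484%.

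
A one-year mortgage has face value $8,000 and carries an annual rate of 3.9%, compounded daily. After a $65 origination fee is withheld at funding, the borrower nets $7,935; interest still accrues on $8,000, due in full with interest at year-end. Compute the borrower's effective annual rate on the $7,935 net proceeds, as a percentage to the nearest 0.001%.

Amount owed after one year: 8,000 × (1 + 0.039/365)^365 = 8,000 × 1.039768 = $8,318.15.
Effective rate on net proceeds: 8,318.15 / 7,935 − 1 = 0.048286 = 4.829%.

4.829%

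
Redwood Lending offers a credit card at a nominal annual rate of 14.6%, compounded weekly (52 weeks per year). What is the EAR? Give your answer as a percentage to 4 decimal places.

15.6959%

EAR = (1 + 0.146/52)^52 − 1.
= 1.156959 − 1 = 15.6959%.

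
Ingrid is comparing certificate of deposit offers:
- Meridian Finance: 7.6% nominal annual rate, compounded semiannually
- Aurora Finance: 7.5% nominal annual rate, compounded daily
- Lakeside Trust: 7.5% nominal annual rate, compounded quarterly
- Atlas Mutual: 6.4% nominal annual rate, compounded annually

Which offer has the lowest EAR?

Meridian Finance: (1 + 0.076/2)^2 − 1 = 7.744%
Aurora Finance: (1 + 0.075/365)^365 − 1 = 7.788%
Lakeside Trust: (1 + 0.075/4)^4 − 1 = 7.714%
Atlas Mutual: compounded annually, EAR = 6.400%
The lowest effective annual rate is Atlas Mutual at 6.400%.

Atlas Mutual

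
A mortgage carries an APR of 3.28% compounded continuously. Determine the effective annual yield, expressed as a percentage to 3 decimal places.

3.334%

With continuous compounding, EAR = e^0.0328 − 1.
e^0.0328 = 1.033344, so EAR = 0.033344 = 3.334%.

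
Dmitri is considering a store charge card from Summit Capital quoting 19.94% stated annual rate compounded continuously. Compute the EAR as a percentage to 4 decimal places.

With continuous compounding, EAR = e^0.1994 − 1.
e^0.1994 = 1.220670, so EAR = 0.220670 = 22.0670%.

22.0670%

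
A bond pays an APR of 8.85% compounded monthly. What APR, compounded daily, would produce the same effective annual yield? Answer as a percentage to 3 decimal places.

EAR = (1 + 0.0885/12)^12 − 1 = 0.092180.
Solve (1 + r/365)^365 = 1.092180: r/365 = 1.092180^(1/365) − 1 = 0.000242, so r = 0.088186 = 8.819%.

8.819%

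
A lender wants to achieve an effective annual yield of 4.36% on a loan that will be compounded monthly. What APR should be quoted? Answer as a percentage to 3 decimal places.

4.275%

(1 + r/12)^12 − 1 = 0.0436, so 1 + r/12 = 1.0436^(1/12).
r/12 = 0.003563, so r = 0.042752 = 4.275%.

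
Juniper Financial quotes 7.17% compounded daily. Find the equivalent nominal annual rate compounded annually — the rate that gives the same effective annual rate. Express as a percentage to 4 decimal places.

7.4325%

EAR = (1 + 0.0717/365)^365 − 1 = 0.074325.
Compounded annually, the equivalent nominal rate is the EAR itself: 7.4325%.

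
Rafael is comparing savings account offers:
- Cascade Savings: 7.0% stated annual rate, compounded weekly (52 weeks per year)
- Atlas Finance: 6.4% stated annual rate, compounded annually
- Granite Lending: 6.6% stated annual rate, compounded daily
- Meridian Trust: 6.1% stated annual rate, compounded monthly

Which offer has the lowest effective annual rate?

Cascade Savings: (1 + 0.070/52)^52 − 1 = 7.246%
Atlas Finance: compounded annually, EAR = 6.400%
Granite Lending: (1 + 0.066/365)^365 − 1 = 6.822%
Meridian Trust: (1 + 0.061/12)^12 − 1 = 6.273%
The lowest effective annual rate is Meridian Trust at 6.273%.

Meridian Trust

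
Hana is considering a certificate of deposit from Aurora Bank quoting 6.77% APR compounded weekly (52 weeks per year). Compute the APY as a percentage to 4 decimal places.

EAR = (1 + 0.0677/52)^52 − 1.
= (1 + 0.001302)^52 − 1 = 1.069997 − 1 = 6.9997%.

6.9997%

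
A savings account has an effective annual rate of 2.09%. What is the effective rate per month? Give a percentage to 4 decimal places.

0.1725%

The per-month rate i satisfies (1 + i)^12 = 1 + 0.0209.
i = 1.0209^(1/12) − 1 = 0.0017252 = 0.1725%.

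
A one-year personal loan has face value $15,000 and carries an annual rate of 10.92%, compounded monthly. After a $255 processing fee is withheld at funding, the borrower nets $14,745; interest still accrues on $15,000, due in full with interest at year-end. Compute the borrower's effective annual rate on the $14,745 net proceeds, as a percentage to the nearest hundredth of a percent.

Amount owed after one year: 15,000 × (1 + 0.1092/12)^12 = 15,000 × 1.114835 = $16,722.52.
Effective rate on net proceeds: 16,722.52 / 14,745 − 1 = 0.134115 = 13.41%.

13.41%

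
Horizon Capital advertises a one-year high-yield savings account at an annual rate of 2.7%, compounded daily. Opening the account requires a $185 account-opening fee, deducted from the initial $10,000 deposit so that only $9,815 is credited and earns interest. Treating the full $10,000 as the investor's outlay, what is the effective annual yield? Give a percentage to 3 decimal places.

Value after one year: 9,815 × (1 + 0.027/365)^365 = 9,815 × 1.027367 = $10,083.60.
Effective yield on the $10,000 outlay: 10,083.60 / 10,000 − 1 = 0.008360 = 0.836%.

0.836%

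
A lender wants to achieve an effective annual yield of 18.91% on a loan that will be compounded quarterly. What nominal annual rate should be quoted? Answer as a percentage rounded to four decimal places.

(1 + r/4)^4 − 1 = 0.1891, so 1 + r/4 = 1.1891^(1/4).
r/4 = 0.044250, so r = 0.177001 = 17.7001%.

17.7001%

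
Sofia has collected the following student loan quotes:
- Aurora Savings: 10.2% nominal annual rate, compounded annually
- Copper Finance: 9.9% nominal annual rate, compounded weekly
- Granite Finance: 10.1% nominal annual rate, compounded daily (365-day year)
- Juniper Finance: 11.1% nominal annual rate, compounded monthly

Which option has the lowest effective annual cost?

Aurora Savings

Aurora Savings: compounded annually, EAR = 10.200%
Copper Finance: (1 + 0.099/52)^52 − 1 = 10.396%
Granite Finance: (1 + 0.101/365)^365 − 1 = 10.626%
Juniper Finance: (1 + 0.111/12)^12 − 1 = 11.682%
The lowest effective annual rate is Aurora Savings at 10.200%.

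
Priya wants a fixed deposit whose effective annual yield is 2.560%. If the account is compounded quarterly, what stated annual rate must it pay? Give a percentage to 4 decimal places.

(1 + r/4)^4 − 1 = 0.02560, so 1 + r/4 = 1.02560^(1/4).
r/4 = 0.006339, so r = 0.025358 = 2.5358%.

2.5358%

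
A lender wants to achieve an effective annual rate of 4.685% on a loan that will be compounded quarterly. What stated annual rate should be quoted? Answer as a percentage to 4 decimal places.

4.6049%

(1 + r/4)^4 − 1 = 0.04685, so 1 + r/4 = 1.04685^(1/4).
r/4 = 0.011512, so r = 0.046049 = 4.6049%.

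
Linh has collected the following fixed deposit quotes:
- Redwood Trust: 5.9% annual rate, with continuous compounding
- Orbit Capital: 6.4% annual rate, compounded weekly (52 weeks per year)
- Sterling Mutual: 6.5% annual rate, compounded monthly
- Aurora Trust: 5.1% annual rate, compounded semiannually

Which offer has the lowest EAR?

Redwood Trust: e^0.059 − 1 = 6.078%
Orbit Capital: (1 + 0.064/52)^52 − 1 = 6.605%
Sterling Mutual: (1 + 0.065/12)^12 − 1 = 6.697%
Aurora Trust: (1 + 0.051/2)^2 − 1 = 5.165%
The lowest effective annual rate is Aurora Trust at 5.165%.

Aurora Trust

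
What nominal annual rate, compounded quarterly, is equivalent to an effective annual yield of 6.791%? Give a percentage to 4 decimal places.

(1 + r/4)^4 − 1 = 0.06791, so 1 + r/4 = 1.06791^(1/4).
r/4 = 0.016562, so r = 0.066246 = 6.6246%.

6.6246%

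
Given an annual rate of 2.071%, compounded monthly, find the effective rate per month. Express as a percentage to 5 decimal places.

0.17258%

With a nominal annual rate compounded monthly, the periodic rate is the nominal rate divided by 12.
i = 0.02071 / 12 = 0.0017258 = 0.17258%.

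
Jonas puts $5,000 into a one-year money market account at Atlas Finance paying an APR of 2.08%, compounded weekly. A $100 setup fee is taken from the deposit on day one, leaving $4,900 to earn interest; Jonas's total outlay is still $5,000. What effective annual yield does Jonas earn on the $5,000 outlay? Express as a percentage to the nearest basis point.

0.06%

Value after one year: 4,900 × (1 + 0.0208/52)^52 = 4,900 × 1.021014 = $5,002.97.
Effective yield on the $5,000 outlay: 5,002.97 / 5,000 − 1 = 0.000593 = 0.06%.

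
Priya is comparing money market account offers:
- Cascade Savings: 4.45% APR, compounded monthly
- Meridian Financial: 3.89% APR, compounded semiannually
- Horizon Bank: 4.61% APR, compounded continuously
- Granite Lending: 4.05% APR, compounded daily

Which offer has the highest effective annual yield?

Cascade Savings: (1 + 0.0445/12)^12 − 1 = 4.542%
Meridian Financial: (1 + 0.0389/2)^2 − 1 = 3.928%
Horizon Bank: e^0.0461 − 1 = 4.718%
Granite Lending: (1 + 0.0405/365)^365 − 1 = 4.133%
The highest effective annual rate is Horizon Bank at 4.718%.

Horizon Bank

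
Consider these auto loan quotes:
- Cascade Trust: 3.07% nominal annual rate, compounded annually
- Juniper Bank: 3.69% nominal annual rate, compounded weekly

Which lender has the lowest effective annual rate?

Cascade Trust

Cascade Trust: compounded annually, EAR = 3.070%
Juniper Bank: (1 + 0.0369/52)^52 − 1 = 3.758%
The lowest effective annual rate is Cascade Trust at 3.070%.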